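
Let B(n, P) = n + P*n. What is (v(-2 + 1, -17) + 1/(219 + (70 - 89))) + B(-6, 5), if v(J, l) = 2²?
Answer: -6399/200 ≈ -31.995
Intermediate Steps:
v(J, l) = 4
(v(-2 + 1, -17) + 1/(219 + (70 - 89))) + B(-6, 5) = (4 + 1/(219 + (70 - 89))) - 6*(1 + 5) = (4 + 1/(219 - 19)) - 6*6 = (4 + 1/200) - 36 = 801/200 - 36 = -6399/200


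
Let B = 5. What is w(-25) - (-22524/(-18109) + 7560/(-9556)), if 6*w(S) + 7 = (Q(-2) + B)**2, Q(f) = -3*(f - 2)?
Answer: 2013749021/43262401 ≈ 46.547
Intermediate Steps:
Q(f) = 6 - 3*f (Q(f) = -3*(-2 + f) = 6 - 3*f)
w(S) = 47 (w(S) = -7/6 + ((6 - 3*(-2)) + 5)**2/6 = -7/6 + ((6 + 6) + 5)**2/6 = -7/6 + (12 + 5)**2/6 = -7/6 + (1/6)*17**2 = -7/6 + (1/6)*289 = -7/6 + 289/6 = 47)
w(-25) - (-22524/(-18109) + 7560/(-9556)) = 47 - (-22524/(-18109) + 7560/(-9556)) = 47 - (-22524*(-1/18109) + 7560*(-1/9556)) = 47 - (22524/18109 - 1890/2389) = 47 - 1*19583826/43262401 = 47 - 19583826/43262401 = 2013749021/43262401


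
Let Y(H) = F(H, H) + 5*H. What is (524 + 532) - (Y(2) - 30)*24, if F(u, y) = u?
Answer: 1488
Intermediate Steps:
Y(H) = 6*H (Y(H) = H + 5*H = 6*H)
(524 + 532) - (Y(2) - 30)*24 = (524 + 532) - (6*2 - 30)*24 = 1056 - (12 - 30)*24 = 1056 - (-18)*24 = 1056 - 1*(-432) = 1056 + 432 = 1488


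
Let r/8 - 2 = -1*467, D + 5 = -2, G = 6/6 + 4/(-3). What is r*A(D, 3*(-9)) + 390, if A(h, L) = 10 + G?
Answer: -35570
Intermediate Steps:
G = -1/3 (G = 6*(1/6) + 4*(-1/3) = 1 - 4/3 = -1/3 ≈ -0.33333)
D = -7 (D = -5 - 2 = -7)
A(h, L) = 29/3 (A(h, L) = 10 - 1/3 = 29/3)
r = -3720 (r = 16 + 8*(-1*467) = 16 + 8*(-467) = 16 - 3736 = -3720)
r*A(D, 3*(-9)) + 390 = -3720*29/3 + 390 = -35960 + 390 = -35570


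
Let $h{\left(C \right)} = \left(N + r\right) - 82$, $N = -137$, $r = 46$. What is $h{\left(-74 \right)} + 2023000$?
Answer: $2022827$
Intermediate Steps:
$h{\left(C \right)} = -173$ ($h{\left(C \right)} = \left(-137 + 46\right) - 82 = -91 - 82 = -173$)
$h{\left(-74 \right)} + 2023000 = -173 + 2023000 = 2022827$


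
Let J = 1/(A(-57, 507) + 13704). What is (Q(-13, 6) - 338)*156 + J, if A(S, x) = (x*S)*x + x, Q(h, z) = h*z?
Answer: -949920521473/14637582 ≈ -64896.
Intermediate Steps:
A(S, x) = x + S*x**2 (A(S, x) = (S*x)*x + x = S*x**2 + x = x + S*x**2)
J = -1/14637582 (J = 1/(507*(1 - 57*507) + 13704) = 1/(507*(1 - 28899) + 13704) = 1/(507*(-28898) + 13704) = 1/(-14651286 + 13704) = 1/(-14637582) = -1/14637582 ≈ -6.8317e-8)
(Q(-13, 6) - 338)*156 + J = (-13*6 - 338)*156 - 1/14637582 = (-78 - 338)*156 - 1/14637582 = -416*156 - 1/14637582 = -64896 - 1/14637582 = -949920521473/14637582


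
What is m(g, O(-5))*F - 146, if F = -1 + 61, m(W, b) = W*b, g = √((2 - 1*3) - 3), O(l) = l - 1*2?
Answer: -146 - 840*I ≈ -146.0 - 840.0*I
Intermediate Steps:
O(l) = -2 + l (O(l) = l - 2 = -2 + l)
g = 2*I (g = √((2 - 3) - 3) = √(-1 - 3) = √(-4) = 2*I ≈ 2.0*I)
F = 60
m(g, O(-5))*F - 146 = ((2*I)*(-2 - 5))*60 - 146 = ((2*I)*(-7))*60 - 146 = -14*I*60 - 146 = -840*I - 146 = -146 - 840*I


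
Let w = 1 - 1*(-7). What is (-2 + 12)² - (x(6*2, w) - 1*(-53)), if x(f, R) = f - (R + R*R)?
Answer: 107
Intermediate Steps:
w = 8 (w = 1 + 7 = 8)
x(f, R) = f - R - R² (x(f, R) = f - (R + R²) = f + (-R - R²) = f - R - R²)
(-2 + 12)² - (x(6*2, w) - 1*(-53)) = (-2 + 12)² - ((6*2 - 1*8 - 1*8²) - 1*(-53)) = 10² - ((12 - 8 - 1*64) + 53) = 100 - ((12 - 8 - 64) + 53) = 100 - (-60 + 53) = 100 - 1*(-7) = 100 + 7 = 107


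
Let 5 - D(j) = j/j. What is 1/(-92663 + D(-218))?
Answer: -1/92659 ≈ -1.0792e-5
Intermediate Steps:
D(j) = 4 (D(j) = 5 - j/j = 5 - 1*1 = 5 - 1 = 4)
1/(-92663 + D(-218)) = 1/(-92663 + 4) = 1/(-92659) = -1/92659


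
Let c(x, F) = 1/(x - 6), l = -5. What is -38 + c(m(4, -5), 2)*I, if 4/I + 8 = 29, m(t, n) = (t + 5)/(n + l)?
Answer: -55102/1449 ≈ -38.028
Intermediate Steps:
m(t, n) = (5 + t)/(-5 + n) (m(t, n) = (t + 5)/(n - 5) = (5 + t)/(-5 + n))
I = 4/21 (I = 4/(-8 + 29) = 4/21 ≈ 0.19048)
c(x, F) = 1/(-6 + x)
-38 + c(m(4, -5), 2)*I = -38 + (4/21)/(-6 + (5 + 4)/(-5 - 5)) = -38 + (4/21)/(-6 + 9/(-10)) = -38 + (4/21)/(-6 - ⅒*9) = -38 + (4/21)/(-6 - 9/10) = -38 + (4/21)/(-69/10) = -38 - 10/69*4/21 = -38 - 40/1449 = -55102/1449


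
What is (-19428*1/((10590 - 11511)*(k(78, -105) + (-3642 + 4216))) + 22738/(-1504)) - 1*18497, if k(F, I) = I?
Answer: -2004398743127/108275216 ≈ -18512.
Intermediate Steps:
(-19428*1/((10590 - 11511)*(k(78, -105) + (-3642 + 4216))) + 22738/(-1504)) - 1*18497 = (-19428*1/((-105 + (-3642 + 4216))*(10590 - 11511)) + 22738/(-1504)) - 1*18497 = (-19428*(-1/(921*(-105 + 574))) + 22738*(-1/1504)) - 18497 = (-19428/((-921*469)) - 11369/752) - 18497 = (-19428/(-431949) - 11369/752) - 18497 = (-19428*(-1/431949) - 11369/752) - 18497 = (6476/143983 - 11369/752) - 18497 = -1632072775/108275216 - 18497 = -2004398743127/108275216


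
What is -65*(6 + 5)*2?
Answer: -1430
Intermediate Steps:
-65*(6 + 5)*2 = -715*2 = -65*22 = -1430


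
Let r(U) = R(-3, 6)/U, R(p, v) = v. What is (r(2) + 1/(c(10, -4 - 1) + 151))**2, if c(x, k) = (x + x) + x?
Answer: 295936/32761 ≈ 9.0332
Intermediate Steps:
c(x, k) = 3*x (c(x, k) = 2*x + x = 3*x)
r(U) = 6/U
(r(2) + 1/(c(10, -4 - 1) + 151))**2 = (6/2 + 1/(3*10 + 151))**2 = (6*(1/2) + 1/(30 + 151))**2 = (3 + 1/181)**2 = (544/181)**2 = 295936/32761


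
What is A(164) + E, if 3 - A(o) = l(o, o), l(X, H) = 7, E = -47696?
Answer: -47700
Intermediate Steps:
A(o) = -4 (A(o) = 3 - 1*7 = 3 - 7 = -4)
A(164) + E = -4 - 47696 = -47700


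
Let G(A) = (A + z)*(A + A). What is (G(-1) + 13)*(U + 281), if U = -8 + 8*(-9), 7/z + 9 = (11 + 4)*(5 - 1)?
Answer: 50317/17 ≈ 2959.8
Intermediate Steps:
z = 7/51 (z = 7/(-9 + (11 + 4)*(5 - 1)) = 7/(-9 + 15*4) = 7/(-9 + 60) = 7/51 ≈ 0.13725)
U = -80 (U = -8 - 72 = -80)
G(A) = 2*A*(7/51 + A) (G(A) = (A + 7/51)*(A + A) = (7/51 + A)*(2*A) = 2*A*(7/51 + A))
(G(-1) + 13)*(U + 281) = ((2/51)*(-1)*(7 + 51*(-1)) + 13)*(-80 + 281) = ((2/51)*(-1)*(7 - 51) + 13)*201 = ((2/51)*(-1)*(-44) + 13)*201 = (88/51 + 13)*201 = (751/51)*201 = 50317/17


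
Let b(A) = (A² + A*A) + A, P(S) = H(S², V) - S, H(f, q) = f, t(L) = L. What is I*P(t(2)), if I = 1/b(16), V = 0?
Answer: 1/264 ≈ 0.0037879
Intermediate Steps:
P(S) = S² - S
b(A) = A + 2*A² (b(A) = (A² + A²) + A = 2*A² + A = A + 2*A²)
I = 1/528 (I = 1/(16*(1 + 2*16)) = 1/(16*(1 + 32)) = 1/(16*33) = 1/528 ≈ 0.0018939)
I*P(t(2)) = (2*(-1 + 2))/528 = (2*1)/528 = (1/528)*2 = 1/264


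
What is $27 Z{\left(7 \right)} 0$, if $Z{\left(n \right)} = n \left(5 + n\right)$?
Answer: $0$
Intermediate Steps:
$27 Z{\left(7 \right)} 0 = 27 \cdot 7 \left(5 + 7\right) 0 = 27 \cdot 7 \cdot 12 \cdot 0 = 27 \cdot 84 \cdot 0 = 2268 \cdot 0 = 0$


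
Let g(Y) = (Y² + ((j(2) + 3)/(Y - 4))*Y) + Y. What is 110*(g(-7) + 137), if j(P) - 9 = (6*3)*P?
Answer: 23050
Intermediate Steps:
j(P) = 9 + 18*P (j(P) = 9 + (6*3)*P = 9 + 18*P)
g(Y) = Y + Y² + 48*Y/(-4 + Y) (g(Y) = (Y² + (((9 + 18*2) + 3)/(Y - 4))*Y) + Y = (Y² + (((9 + 36) + 3)/(-4 + Y))*Y) + Y = (Y² + ((45 + 3)/(-4 + Y))*Y) + Y = (Y² + (48/(-4 + Y))*Y) + Y = (Y² + 48*Y/(-4 + Y)) + Y = Y + Y² + 48*Y/(-4 + Y))
110*(g(-7) + 137) = 110*(-7*(44 + (-7)² - 3*(-7))/(-4 - 7) + 137) = 110*(-7*(44 + 49 + 21)/(-11) + 137) = 110*(-7*(-1/11)*114 + 137) = 110*(798/11 + 137) = 110*(2305/11) = 23050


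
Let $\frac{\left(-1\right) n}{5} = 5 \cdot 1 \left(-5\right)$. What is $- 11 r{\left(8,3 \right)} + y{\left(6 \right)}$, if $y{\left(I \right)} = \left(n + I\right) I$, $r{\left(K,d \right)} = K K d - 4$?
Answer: $-1282$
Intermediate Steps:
$n = 125$ ($n = - 5 \cdot 5 \cdot 1 \left(-5\right) = - 5 \cdot 5 \left(-5\right) = \left(-5\right) \left(-25\right) = 125$)
$r{\left(K,d \right)} = -4 + d K^{2}$ ($r{\left(K,d \right)} = K^{2} d - 4 = d K^{2} - 4 = -4 + d K^{2}$)
$y{\left(I \right)} = I \left(125 + I\right)$ ($y{\left(I \right)} = \left(125 + I\right) I = I \left(125 + I\right)$)
$- 11 r{\left(8,3 \right)} + y{\left(6 \right)} = - 11 \left(-4 + 3 \cdot 8^{2}\right) + 6 \left(125 + 6\right) = - 11 \left(-4 + 3 \cdot 64\right) + 6 \cdot 131 = - 11 \left(-4 + 192\right) + 786 = \left(-11\right) 188 + 786 = -2068 + 786 = -1282$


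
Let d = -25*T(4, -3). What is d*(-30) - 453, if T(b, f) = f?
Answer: -2703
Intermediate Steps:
d = 75 (d = -25*(-3) = 75)
d*(-30) - 453 = 75*(-30) - 453 = -2250 - 453 = -2703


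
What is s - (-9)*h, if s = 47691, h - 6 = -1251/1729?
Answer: 82539846/1729 ≈ 47739.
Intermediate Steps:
h = 9123/1729 (h = 6 - 1251/1729 = 9123/1729 ≈ 5.2765)
s - (-9)*h = 47691 - (-9)*9123/1729 = 47691 - 1*(-82107/1729) = 47691 + 82107/1729 = 82539846/1729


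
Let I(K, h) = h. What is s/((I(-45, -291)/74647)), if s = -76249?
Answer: 5691759103/291 ≈ 1.9559e+7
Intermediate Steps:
s/((I(-45, -291)/74647)) = -76249/((-291/74647)) = -76249/((-291*1/74647)) = -76249/(-291/74647) = -76249*(-74647/291) = 5691759103/291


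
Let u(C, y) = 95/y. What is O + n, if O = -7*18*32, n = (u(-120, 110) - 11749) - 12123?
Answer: -613869/22 ≈ -27903.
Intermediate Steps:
n = -525165/22 (n = (95/110 - 11749) - 12123 = (95*(1/110) - 11749) - 12123 = (19/22 - 11749) - 12123 = -258459/22 - 12123 = -525165/22 ≈ -23871.)
O = -4032 (O = -126*32 = -4032)
O + n = -4032 - 525165/22 = -613869/22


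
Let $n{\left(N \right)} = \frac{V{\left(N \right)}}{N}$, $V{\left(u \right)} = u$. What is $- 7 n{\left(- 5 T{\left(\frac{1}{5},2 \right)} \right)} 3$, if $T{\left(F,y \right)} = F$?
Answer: $-21$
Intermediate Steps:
$n{\left(N \right)} = 1$ ($n{\left(N \right)} = \frac{N}{N} = 1$)
$- 7 n{\left(- 5 T{\left(\frac{1}{5},2 \right)} \right)} 3 = \left(-7\right) 1 \cdot 3 = \left(-7\right) 3 = -21$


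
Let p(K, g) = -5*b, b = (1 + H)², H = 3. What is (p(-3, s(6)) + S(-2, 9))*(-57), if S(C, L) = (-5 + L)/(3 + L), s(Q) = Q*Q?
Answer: 4541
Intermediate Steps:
s(Q) = Q²
S(C, L) = (-5 + L)/(3 + L)
b = 16 (b = (1 + 3)² = 4² = 16)
p(K, g) = -80 (p(K, g) = -5*16 = -80)
(p(-3, s(6)) + S(-2, 9))*(-57) = (-80 + (-5 + 9)/(3 + 9))*(-57) = (-80 + 4/12)*(-57) = (-80 + (1/12)*4)*(-57) = (-80 + ⅓)*(-57) = -239/3*(-57) = 4541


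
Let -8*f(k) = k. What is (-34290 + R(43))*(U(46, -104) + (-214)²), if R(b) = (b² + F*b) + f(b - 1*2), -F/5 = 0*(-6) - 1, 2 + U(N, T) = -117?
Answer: -11777768773/8 ≈ -1.4722e+9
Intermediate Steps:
U(N, T) = -119 (U(N, T) = -2 - 117 = -119)
F = 5 (F = -5*(0*(-6) - 1) = -5*(0 - 1) = -5*(-1) = 5)
f(k) = -k/8
R(b) = ¼ + b² + 39*b/8 (R(b) = (b² + 5*b) - (b - 1*2)/8 = (b² + 5*b) - (b - 2)/8 = (b² + 5*b) - (-2 + b)/8 = (b² + 5*b) + (¼ - b/8) = ¼ + b² + 39*b/8)
(-34290 + R(43))*(U(46, -104) + (-214)²) = (-34290 + (¼ + 43² + (39/8)*43))*(-119 + (-214)²) = (-34290 + (¼ + 1849 + 1677/8))*(-119 + 45796) = (-34290 + 16471/8)*45677 = -257849/8*45677 = -11777768773/8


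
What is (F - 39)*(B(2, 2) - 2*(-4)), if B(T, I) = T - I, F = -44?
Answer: -664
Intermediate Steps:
(F - 39)*(B(2, 2) - 2*(-4)) = (-44 - 39)*((2 - 1*2) - 2*(-4)) = -83*((2 - 2) + 8) = -83*(0 + 8) = -83*8 = -664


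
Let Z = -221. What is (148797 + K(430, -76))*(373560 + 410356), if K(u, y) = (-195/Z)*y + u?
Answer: 1987790695604/17 ≈ 1.1693e+11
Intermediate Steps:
K(u, y) = u + 15*y/17 (K(u, y) = (-195/(-221))*y + u = (-195*(-1/221))*y + u = 15*y/17 + u = u + 15*y/17)
(148797 + K(430, -76))*(373560 + 410356) = (148797 + (430 + (15/17)*(-76)))*(373560 + 410356) = (148797 + (430 - 1140/17))*783916 = (148797 + 6170/17)*783916 = (2535719/17)*783916 = 1987790695604/17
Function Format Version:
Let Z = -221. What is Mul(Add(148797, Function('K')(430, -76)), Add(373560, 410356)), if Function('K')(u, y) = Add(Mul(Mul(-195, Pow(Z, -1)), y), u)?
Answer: Rational(1987790695604, 17) ≈ 1.1693e+11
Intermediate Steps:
Function('K')(u, y) = Add(u, Mul(Rational(15, 17), y)) (Function('K')(u, y) = Add(Mul(Mul(-195, Pow(-221, -1)), y), u) = Add(Mul(Mul(-195, Rational(-1, 221)), y), u) = Add(Mul(Rational(15, 17), y), u) = Add(u, Mul(Rational(15, 17), y)))
Mul(Add(148797, Function('K')(430, -76)), Add(373560, 410356)) = Mul(Add(148797, Add(430, Mul(Rational(15, 17), -76))), Add(373560, 410356)) = Mul(Add(148797, Add(430, Rational(-1140, 17))), 783916) = Mul(Add(148797, Rational(6170, 17)), 783916) = Mul(Rational(2535719, 17), 783916) = Rational(1987790695604, 17)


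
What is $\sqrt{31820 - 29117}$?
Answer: $\sqrt{2703} \approx 51.99$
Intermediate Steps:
$\sqrt{31820 - 29117} = \sqrt{2703}$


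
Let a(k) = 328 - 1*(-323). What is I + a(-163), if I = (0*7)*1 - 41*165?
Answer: -6114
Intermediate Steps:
a(k) = 651 (a(k) = 328 + 323 = 651)
I = -6765 (I = 0*1 - 6765 = 0 - 6765 = -6765)
I + a(-163) = -6765 + 651 = -6114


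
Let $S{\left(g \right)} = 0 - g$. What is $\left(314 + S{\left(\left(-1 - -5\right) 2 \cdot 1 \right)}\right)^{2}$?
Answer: $93636$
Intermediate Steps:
$S{\left(g \right)} = - g$
$\left(314 + S{\left(\left(-1 - -5\right) 2 \cdot 1 \right)}\right)^{2} = \left(314 - \left(-1 - -5\right) 2 \cdot 1\right)^{2} = \left(314 - \left(-1 + 5\right) 2 \cdot 1\right)^{2} = \left(314 - 4 \cdot 2 \cdot 1\right)^{2} = \left(314 - 8 \cdot 1\right)^{2} = \left(314 - 8\right)^{2} = 306^{2} = 93636$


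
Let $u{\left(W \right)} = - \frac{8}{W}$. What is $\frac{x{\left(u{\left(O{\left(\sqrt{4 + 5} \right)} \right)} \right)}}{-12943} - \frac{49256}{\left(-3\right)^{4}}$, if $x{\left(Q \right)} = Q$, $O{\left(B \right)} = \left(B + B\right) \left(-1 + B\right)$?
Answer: $- \frac{637520354}{1048383} \approx -608.1$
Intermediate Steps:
$O{\left(B \right)} = 2 B \left(-1 + B\right)$
$\frac{x{\left(u{\left(O{\left(\sqrt{4 + 5} \right)} \right)} \right)}}{-12943} - \frac{49256}{\left(-3\right)^{4}} = \frac{\left(-8\right) \frac{1}{2 \sqrt{4 + 5} \left(-1 + \sqrt{4 + 5}\right)}}{-12943} - \frac{49256}{\left(-3\right)^{4}} = - \frac{8}{2 \sqrt{9} \left(-1 + \sqrt{9}\right)} \left(- \frac{1}{12943}\right) - \frac{49256}{81} = - \frac{8}{2 \cdot 3 \left(-1 + 3\right)} \left(- \frac{1}{12943}\right) - \frac{49256}{81} = - \frac{8}{2 \cdot 3 \cdot 2} \left(- \frac{1}{12943}\right) - \frac{49256}{81} = - \frac{8}{12} \left(- \frac{1}{12943}\right) - \frac{49256}{81} = \left(-8\right) \frac{1}{12} \left(- \frac{1}{12943}\right) - \frac{49256}{81} = \left(- \frac{2}{3}\right) \left(- \frac{1}{12943}\right) - \frac{49256}{81} = \frac{2}{38829} - \frac{49256}{81} = - \frac{637520354}{1048383}$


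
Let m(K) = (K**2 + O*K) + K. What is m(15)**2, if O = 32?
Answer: 518400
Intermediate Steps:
m(K) = K**2 + 33*K (m(K) = (K**2 + 32*K) + K = K**2 + 33*K)
m(15)**2 = (15*(33 + 15))**2 = (15*48)**2 = 720**2 = 518400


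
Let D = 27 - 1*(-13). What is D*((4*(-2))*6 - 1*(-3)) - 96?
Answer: -1896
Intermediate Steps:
D = 40 (D = 27 + 13 = 40)
D*((4*(-2))*6 - 1*(-3)) - 96 = 40*((4*(-2))*6 - 1*(-3)) - 96 = 40*(-8*6 + 3) - 96 = 40*(-48 + 3) - 96 = 40*(-45) - 96 = -1800 - 96 = -1896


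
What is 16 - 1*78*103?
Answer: -8018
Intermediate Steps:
16 - 1*78*103 = 16 - 78*103 = 16 - 8034 = -8018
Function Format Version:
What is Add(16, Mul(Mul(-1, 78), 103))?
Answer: -8018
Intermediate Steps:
Add(16, Mul(Mul(-1, 78), 103)) = Add(16, Mul(-78, 103)) = Add(16, -8034) = -8018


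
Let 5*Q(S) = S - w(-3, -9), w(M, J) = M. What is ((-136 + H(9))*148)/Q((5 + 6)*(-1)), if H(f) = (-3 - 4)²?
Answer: 16095/2 ≈ 8047.5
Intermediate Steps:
H(f) = 49 (H(f) = (-7)² = 49)
Q(S) = ⅗ + S/5 (Q(S) = (S - 1*(-3))/5 = (S + 3)/5 = (3 + S)/5 = ⅗ + S/5)
((-136 + H(9))*148)/Q((5 + 6)*(-1)) = ((-136 + 49)*148)/(⅗ + ((5 + 6)*(-1))/5) = (-87*148)/(⅗ + (11*(-1))/5) = -12876/(⅗ + (⅕)*(-11)) = -12876/(⅗ - 11/5) = -12876/(-8/5) = -12876*(-5/8) = 16095/2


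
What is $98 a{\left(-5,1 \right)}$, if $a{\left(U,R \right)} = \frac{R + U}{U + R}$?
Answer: $98$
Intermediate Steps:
$a{\left(U,R \right)} = 1$ ($a{\left(U,R \right)} = \frac{R + U}{R + U} = 1$)
$98 a{\left(-5,1 \right)} = 98 \cdot 1 = 98$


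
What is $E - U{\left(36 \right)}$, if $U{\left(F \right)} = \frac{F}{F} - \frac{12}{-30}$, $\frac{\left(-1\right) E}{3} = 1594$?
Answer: $- \frac{23917}{5} \approx -4783.4$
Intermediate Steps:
$E = -4782$ ($E = \left(-3\right) 1594 = -4782$)
$U{\left(F \right)} = \frac{7}{5}$ ($U{\left(F \right)} = 1 - - \frac{2}{5} = 1 + \frac{2}{5} = \frac{7}{5}$)
$E - U{\left(36 \right)} = -4782 - \frac{7}{5} = - \frac{23917}{5}$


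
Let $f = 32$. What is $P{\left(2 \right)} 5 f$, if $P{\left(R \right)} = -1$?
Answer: $-160$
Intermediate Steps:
$P{\left(2 \right)} 5 f = \left(-1\right) 5 \cdot 32 = \left(-5\right) 32 = -160$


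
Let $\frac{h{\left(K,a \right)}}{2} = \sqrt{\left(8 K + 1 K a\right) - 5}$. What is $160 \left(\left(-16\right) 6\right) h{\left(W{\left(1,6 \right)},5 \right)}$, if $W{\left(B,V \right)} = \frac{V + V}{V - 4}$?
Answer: $- 30720 \sqrt{73} \approx -2.6247 \cdot 10^{5}$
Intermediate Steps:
$W{\left(B,V \right)} = \frac{2 V}{-4 + V}$
$h{\left(K,a \right)} = 2 \sqrt{-5 + 8 K + K a}$ ($h{\left(K,a \right)} = 2 \sqrt{\left(8 K + 1 K a\right) - 5} = 2 \sqrt{\left(8 K + K a\right) - 5} = 2 \sqrt{-5 + 8 K + K a}$)
$160 \left(\left(-16\right) 6\right) h{\left(W{\left(1,6 \right)},5 \right)} = 160 \left(\left(-16\right) 6\right) 2 \sqrt{-5 + 8 \cdot 2 \cdot 6 \frac{1}{-4 + 6} + 2 \cdot 6 \frac{1}{-4 + 6} \cdot 5} = 160 \left(-96\right) 2 \sqrt{-5 + 8 \cdot 2 \cdot 6 \cdot \frac{1}{2} + 2 \cdot 6 \cdot \frac{1}{2} \cdot 5} = - 15360 \cdot 2 \sqrt{-5 + 8 \cdot 2 \cdot 6 \cdot \frac{1}{2} + 2 \cdot 6 \cdot \frac{1}{2} \cdot 5} = - 15360 \cdot 2 \sqrt{-5 + 8 \cdot 6 + 6 \cdot 5} = - 15360 \cdot 2 \sqrt{-5 + 48 + 30} = - 15360 \cdot 2 \sqrt{73} = - 30720 \sqrt{73}$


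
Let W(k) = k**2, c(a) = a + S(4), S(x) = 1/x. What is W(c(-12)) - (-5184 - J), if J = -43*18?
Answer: 72769/16 ≈ 4548.1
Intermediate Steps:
J = -774
c(a) = 1/4 + a (c(a) = a + 1/4 = 1/4 + a)
W(c(-12)) - (-5184 - J) = (1/4 - 12)**2 - (-5184 - 1*(-774)) = (-47/4)**2 - (-5184 + 774) = 2209/16 - 1*(-4410) = 2209/16 + 4410 = 72769/16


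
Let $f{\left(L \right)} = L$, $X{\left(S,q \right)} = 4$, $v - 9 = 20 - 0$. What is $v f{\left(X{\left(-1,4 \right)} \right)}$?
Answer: $116$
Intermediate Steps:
$v = 29$ ($v = 9 + \left(20 - 0\right) = 9 + \left(20 + 0\right) = 9 + 20 = 29$)
$v f{\left(X{\left(-1,4 \right)} \right)} = 29 \cdot 4 = 116$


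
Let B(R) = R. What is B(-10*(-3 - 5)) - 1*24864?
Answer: -24784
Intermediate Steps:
B(-10*(-3 - 5)) - 1*24864 = -10*(-3 - 5) - 1*24864 = -10*(-8) - 24864 = 80 - 24864 = -24784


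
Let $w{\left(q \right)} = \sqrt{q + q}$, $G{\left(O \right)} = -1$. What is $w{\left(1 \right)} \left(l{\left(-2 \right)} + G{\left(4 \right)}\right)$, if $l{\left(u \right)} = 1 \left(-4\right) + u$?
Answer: $- 7 \sqrt{2} \approx -9.8995$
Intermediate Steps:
$w{\left(q \right)} = \sqrt{2} \sqrt{q}$ ($w{\left(q \right)} = \sqrt{2 q} = \sqrt{2} \sqrt{q}$)
$l{\left(u \right)} = -4 + u$
$w{\left(1 \right)} \left(l{\left(-2 \right)} + G{\left(4 \right)}\right) = \sqrt{2} \sqrt{1} \left(\left(-4 - 2\right) - 1\right) = \sqrt{2} \cdot 1 \left(-6 - 1\right) = \sqrt{2} \left(-7\right) = - 7 \sqrt{2}$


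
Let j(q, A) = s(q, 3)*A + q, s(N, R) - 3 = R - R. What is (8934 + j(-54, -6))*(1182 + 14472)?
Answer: 138725748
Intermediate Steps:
s(N, R) = 3 (s(N, R) = 3 + (R - R) = 3 + 0 = 3)
j(q, A) = q + 3*A (j(q, A) = 3*A + q = q + 3*A)
(8934 + j(-54, -6))*(1182 + 14472) = (8934 + (-54 + 3*(-6)))*(1182 + 14472) = (8934 + (-54 - 18))*15654 = (8934 - 72)*15654 = 8862*15654 = 138725748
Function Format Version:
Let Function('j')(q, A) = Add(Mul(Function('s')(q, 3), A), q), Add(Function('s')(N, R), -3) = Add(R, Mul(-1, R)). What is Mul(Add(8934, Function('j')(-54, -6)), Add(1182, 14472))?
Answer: 138725748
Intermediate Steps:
Function('s')(N, R) = 3 (Function('s')(N, R) = Add(3, Add(R, Mul(-1, R))) = Add(3, 0) = 3)
Function('j')(q, A) = Add(q, Mul(3, A)) (Function('j')(q, A) = Add(Mul(3, A), q) = Add(q, Mul(3, A)))
Mul(Add(8934, Function('j')(-54, -6)), Add(1182, 14472)) = Mul(Add(8934, Add(-54, Mul(3, -6))), Add(1182, 14472)) = Mul(Add(8934, Add(-54, -18)), 15654) = Mul(Add(8934, -72), 15654) = Mul(8862, 15654) = 138725748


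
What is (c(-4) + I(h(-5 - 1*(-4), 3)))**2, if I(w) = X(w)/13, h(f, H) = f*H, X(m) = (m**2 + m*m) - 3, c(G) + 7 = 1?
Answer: 3969/169 ≈ 23.485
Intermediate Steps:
c(G) = -6 (c(G) = -7 + 1 = -6)
X(m) = -3 + 2*m**2 (X(m) = (m**2 + m**2) - 3 = 2*m**2 - 3 = -3 + 2*m**2)
h(f, H) = H*f
I(w) = -3/13 + 2*w**2/13 (I(w) = (-3 + 2*w**2)/13 = (-3 + 2*w**2)*(1/13) = -3/13 + 2*w**2/13)
(c(-4) + I(h(-5 - 1*(-4), 3)))**2 = (-6 + (-3/13 + 2*(3*(-5 - 1*(-4)))**2/13))**2 = (-6 + (-3/13 + 2*(3*(-5 + 4))**2/13))**2 = (-6 + (-3/13 + 2*(3*(-1))**2/13))**2 = (-6 + (-3/13 + (2/13)*(-3)**2))**2 = (-6 + (-3/13 + (2/13)*9))**2 = (-6 + (-3/13 + 18/13))**2 = (-6 + 15/13)**2 = (-63/13)**2 = 3969/169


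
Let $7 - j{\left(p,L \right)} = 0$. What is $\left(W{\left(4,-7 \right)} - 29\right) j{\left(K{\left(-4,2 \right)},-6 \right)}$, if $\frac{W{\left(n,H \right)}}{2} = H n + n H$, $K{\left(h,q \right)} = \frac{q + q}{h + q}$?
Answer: $-987$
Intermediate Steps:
$K{\left(h,q \right)} = \frac{2 q}{h + q}$
$W{\left(n,H \right)} = 4 H n$ ($W{\left(n,H \right)} = 2 \left(H n + n H\right) = 2 \left(H n + H n\right) = 2 \cdot 2 H n = 4 H n$)
$j{\left(p,L \right)} = 7$ ($j{\left(p,L \right)} = 7 - 0 = 7 + 0 = 7$)
$\left(W{\left(4,-7 \right)} - 29\right) j{\left(K{\left(-4,2 \right)},-6 \right)} = \left(4 \left(-7\right) 4 - 29\right) 7 = \left(-112 - 29\right) 7 = \left(-141\right) 7 = -987$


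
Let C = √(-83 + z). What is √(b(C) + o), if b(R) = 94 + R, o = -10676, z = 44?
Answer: √(-10582 + I*√39) ≈ 0.0304 + 102.87*I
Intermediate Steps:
C = I*√39 (C = √(-83 + 44) = √(-39) = I*√39 ≈ 6.245*I)
√(b(C) + o) = √((94 + I*√39) - 10676) = √(-10582 + I*√39)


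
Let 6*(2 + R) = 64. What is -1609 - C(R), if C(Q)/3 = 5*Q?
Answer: -1739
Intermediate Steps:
R = 26/3 (R = -2 + (⅙)*64 = -2 + 32/3 = 26/3 ≈ 8.6667)
C(Q) = 15*Q (C(Q) = 3*(5*Q) = 15*Q)
-1609 - C(R) = -1609 - 15*26/3 = -1609 - 1*130 = -1609 - 130 = -1739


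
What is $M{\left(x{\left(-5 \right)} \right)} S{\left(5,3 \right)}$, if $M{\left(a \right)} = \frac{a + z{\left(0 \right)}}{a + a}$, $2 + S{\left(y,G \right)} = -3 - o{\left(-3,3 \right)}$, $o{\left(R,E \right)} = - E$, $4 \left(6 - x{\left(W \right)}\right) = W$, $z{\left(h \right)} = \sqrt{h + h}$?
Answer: $-1$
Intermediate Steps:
$z{\left(h \right)} = \sqrt{2} \sqrt{h}$ ($z{\left(h \right)} = \sqrt{2 h} = \sqrt{2} \sqrt{h}$)
$x{\left(W \right)} = 6 - \frac{W}{4}$
$S{\left(y,G \right)} = -2$ ($S{\left(y,G \right)} = -2 - \left(3 - 3\right) = -2 - 0 = -2 + \left(-3 + 3\right) = -2 + 0 = -2$)
$M{\left(a \right)} = \frac{1}{2}$ ($M{\left(a \right)} = \frac{a + \sqrt{2} \sqrt{0}}{a + a} = \frac{a + \sqrt{2} \cdot 0}{2 a} = \left(a + 0\right) \frac{1}{2 a} = a \frac{1}{2 a} = \frac{1}{2}$)
$M{\left(x{\left(-5 \right)} \right)} S{\left(5,3 \right)} = \frac{1}{2} \left(-2\right) = -1$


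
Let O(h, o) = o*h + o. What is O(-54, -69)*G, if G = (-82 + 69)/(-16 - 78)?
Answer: 47541/94 ≈ 505.76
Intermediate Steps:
G = 13/94 (G = -13/(-94) = -13*(-1/94) = 13/94 ≈ 0.13830)
O(h, o) = o + h*o (O(h, o) = h*o + o = o + h*o)
O(-54, -69)*G = -69*(1 - 54)*(13/94) = -69*(-53)*(13/94) = 3657*(13/94) = 47541/94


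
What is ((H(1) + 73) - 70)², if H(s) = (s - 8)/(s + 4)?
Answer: 64/25 ≈ 2.5600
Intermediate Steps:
H(s) = (-8 + s)/(4 + s)
((H(1) + 73) - 70)² = (((-8 + 1)/(4 + 1) + 73) - 70)² = ((-7/5 + 73) - 70)² = (358/5 - 70)² = (8/5)² = 64/25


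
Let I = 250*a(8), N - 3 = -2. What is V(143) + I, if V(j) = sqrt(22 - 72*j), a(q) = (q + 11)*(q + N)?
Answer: 42750 + I*sqrt(10274) ≈ 42750.0 + 101.36*I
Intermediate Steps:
N = 1 (N = 3 - 2 = 1)
a(q) = (1 + q)*(11 + q) (a(q) = (q + 11)*(q + 1) = (11 + q)*(1 + q) = (1 + q)*(11 + q))
I = 42750 (I = 250*(11 + 8**2 + 12*8) = 250*(11 + 64 + 96) = 250*171 = 42750)
V(143) + I = sqrt(22 - 72*143) + 42750 = sqrt(22 - 10296) + 42750 = sqrt(-10274) + 42750 = I*sqrt(10274) + 42750 = 42750 + I*sqrt(10274)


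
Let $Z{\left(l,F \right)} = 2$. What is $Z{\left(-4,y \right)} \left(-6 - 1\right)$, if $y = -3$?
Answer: $-14$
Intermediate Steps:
$Z{\left(-4,y \right)} \left(-6 - 1\right) = 2 \left(-6 - 1\right) = 2 \left(-7\right) = -14$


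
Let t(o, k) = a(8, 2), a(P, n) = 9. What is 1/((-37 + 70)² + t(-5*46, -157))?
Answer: 1/1098 ≈ 0.00091075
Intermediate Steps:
t(o, k) = 9
1/((-37 + 70)² + t(-5*46, -157)) = 1/((-37 + 70)² + 9) = 1/(33² + 9) = 1/(1089 + 9) = 1/1098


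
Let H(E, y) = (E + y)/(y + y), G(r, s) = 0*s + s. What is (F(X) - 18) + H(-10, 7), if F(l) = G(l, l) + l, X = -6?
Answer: -423/14 ≈ -30.214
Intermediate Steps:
G(r, s) = s (G(r, s) = 0 + s = s)
F(l) = 2*l (F(l) = l + l = 2*l)
H(E, y) = (E + y)/(2*y) (H(E, y) = (E + y)/((2*y)) = (E + y)*(1/(2*y)) = (E + y)/(2*y))
(F(X) - 18) + H(-10, 7) = (2*(-6) - 18) + (½)*(-10 + 7)/7 = (-12 - 18) + (½)*(⅐)*(-3) = -30 - 3/14 = -423/14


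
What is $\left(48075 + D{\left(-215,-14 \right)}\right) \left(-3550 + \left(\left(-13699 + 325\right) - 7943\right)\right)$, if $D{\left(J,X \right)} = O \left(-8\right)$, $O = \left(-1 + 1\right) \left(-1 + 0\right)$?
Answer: $-1195481025$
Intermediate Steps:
$O = 0$ ($O = 0 \left(-1\right) = 0$)
$D{\left(J,X \right)} = 0$ ($D{\left(J,X \right)} = 0 \left(-8\right) = 0$)
$\left(48075 + D{\left(-215,-14 \right)}\right) \left(-3550 + \left(\left(-13699 + 325\right) - 7943\right)\right) = \left(48075 + 0\right) \left(-3550 + \left(\left(-13699 + 325\right) - 7943\right)\right) = 48075 \left(-3550 - 21317\right) = 48075 \left(-24867\right) = -1195481025$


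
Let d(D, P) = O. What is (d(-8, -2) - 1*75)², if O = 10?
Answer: 4225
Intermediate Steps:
d(D, P) = 10
(d(-8, -2) - 1*75)² = (10 - 1*75)² = (10 - 75)² = (-65)² = 4225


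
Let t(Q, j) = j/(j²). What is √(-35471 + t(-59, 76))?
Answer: I*√51220105/38 ≈ 188.34*I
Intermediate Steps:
t(Q, j) = 1/j (t(Q, j) = j/j² = 1/j)
√(-35471 + t(-59, 76)) = √(-35471 + 1/76) = √(-2695795/76) = I*√51220105/38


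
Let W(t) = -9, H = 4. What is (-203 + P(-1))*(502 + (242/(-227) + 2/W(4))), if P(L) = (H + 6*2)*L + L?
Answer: -225049880/2043 ≈ -1.1016e+5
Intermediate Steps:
P(L) = 17*L (P(L) = (4 + 6*2)*L + L = (4 + 12)*L + L = 16*L + L = 17*L)
(-203 + P(-1))*(502 + (242/(-227) + 2/W(4))) = (-203 + 17*(-1))*(502 + (242/(-227) + 2/(-9))) = (-203 - 17)*(502 + (242*(-1/227) + 2*(-⅑))) = -220*(502 + (-242/227 - 2/9)) = -220*(502 - 2632/2043) = -220*1022954/2043 = -225049880/2043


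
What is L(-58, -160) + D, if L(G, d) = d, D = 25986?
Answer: 25826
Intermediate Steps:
L(-58, -160) + D = -160 + 25986 = 25826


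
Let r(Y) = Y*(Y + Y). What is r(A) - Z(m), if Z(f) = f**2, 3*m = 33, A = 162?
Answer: 52367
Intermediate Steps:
m = 11 (m = (1/3)*33 = 11)
r(Y) = 2*Y**2 (r(Y) = Y*(2*Y) = 2*Y**2)
r(A) - Z(m) = 2*162**2 - 1*11**2 = 2*26244 - 1*121 = 52488 - 121 = 52367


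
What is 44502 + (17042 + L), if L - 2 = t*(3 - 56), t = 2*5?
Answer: 61016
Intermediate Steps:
t = 10
L = -528 (L = 2 + 10*(3 - 56) = 2 + 10*(-53) = 2 - 530 = -528)
44502 + (17042 + L) = 44502 + (17042 - 528) = 44502 + 16514 = 61016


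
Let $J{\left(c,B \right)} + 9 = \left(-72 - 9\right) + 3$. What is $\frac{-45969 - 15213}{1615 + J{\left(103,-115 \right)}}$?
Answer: $- \frac{30591}{764} \approx -40.041$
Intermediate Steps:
$J{\left(c,B \right)} = -87$ ($J{\left(c,B \right)} = -9 + \left(\left(-72 - 9\right) + 3\right) = -9 + \left(-81 + 3\right) = -9 - 78 = -87$)
$\frac{-45969 - 15213}{1615 + J{\left(103,-115 \right)}} = \frac{-45969 - 15213}{1615 - 87} = - \frac{61182}{1528} = \left(-61182\right) \frac{1}{1528} = - \frac{30591}{764}$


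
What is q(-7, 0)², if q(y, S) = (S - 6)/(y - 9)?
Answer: 9/64 ≈ 0.14063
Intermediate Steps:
q(y, S) = (-6 + S)/(-9 + y)
q(-7, 0)² = ((-6 + 0)/(-9 - 7))² = (-6/(-16))² = (-1/16*(-6))² = (3/8)² = 9/64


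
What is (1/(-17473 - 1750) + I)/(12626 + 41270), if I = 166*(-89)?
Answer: -284000603/1036042808 ≈ -0.27412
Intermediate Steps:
I = -14774
(1/(-17473 - 1750) + I)/(12626 + 41270) = (1/(-17473 - 1750) - 14774)/(12626 + 41270) = (1/(-19223) - 14774)/53896 = (-1/19223 - 14774)*(1/53896) = -284000603/19223*1/53896 = -284000603/1036042808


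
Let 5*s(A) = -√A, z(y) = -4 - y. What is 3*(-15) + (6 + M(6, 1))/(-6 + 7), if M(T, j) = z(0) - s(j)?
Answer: -214/5 ≈ -42.800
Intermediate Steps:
s(A) = -√A/5 (s(A) = (-√A)/5 = -√A/5)
M(T, j) = -4 + √j/5 (M(T, j) = (-4 - 1*0) - (-1)*√j/5 = (-4 + 0) + √j/5 = -4 + √j/5)
3*(-15) + (6 + M(6, 1))/(-6 + 7) = 3*(-15) + (6 + (-4 + √1/5))/(-6 + 7) = -45 + (6 + (-4 + (⅕)*1))/1 = -45 + (6 + (-4 + ⅕))*1 = -45 + (6 - 19/5)*1 = -45 + (11/5)*1 = -45 + 11/5 = -214/5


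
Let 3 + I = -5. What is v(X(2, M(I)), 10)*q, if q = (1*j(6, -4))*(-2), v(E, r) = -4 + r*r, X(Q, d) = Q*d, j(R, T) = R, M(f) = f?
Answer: -1152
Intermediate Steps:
I = -8 (I = -3 - 5 = -8)
v(E, r) = -4 + r²
q = -12 (q = (1*6)*(-2) = 6*(-2) = -12)
v(X(2, M(I)), 10)*q = (-4 + 10²)*(-12) = (-4 + 100)*(-12) = 96*(-12) = -1152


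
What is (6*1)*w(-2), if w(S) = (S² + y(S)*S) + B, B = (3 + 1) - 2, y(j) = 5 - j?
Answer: -48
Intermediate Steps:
B = 2 (B = 4 - 2 = 2)
w(S) = 2 + S² + S*(5 - S) (w(S) = (S² + (5 - S)*S) + 2 = (S² + S*(5 - S)) + 2 = 2 + S² + S*(5 - S))
(6*1)*w(-2) = (6*1)*(2 + 5*(-2)) = 6*(2 - 10) = 6*(-8) = -48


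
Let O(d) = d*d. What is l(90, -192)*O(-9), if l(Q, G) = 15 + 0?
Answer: 1215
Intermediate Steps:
O(d) = d²
l(Q, G) = 15
l(90, -192)*O(-9) = 15*(-9)² = 15*81 = 1215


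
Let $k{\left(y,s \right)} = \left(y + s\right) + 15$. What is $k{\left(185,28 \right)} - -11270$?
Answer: $11498$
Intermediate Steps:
$k{\left(y,s \right)} = 15 + s + y$ ($k{\left(y,s \right)} = \left(s + y\right) + 15 = 15 + s + y$)
$k{\left(185,28 \right)} - -11270 = \left(15 + 28 + 185\right) - -11270 = 228 + 11270 = 11498$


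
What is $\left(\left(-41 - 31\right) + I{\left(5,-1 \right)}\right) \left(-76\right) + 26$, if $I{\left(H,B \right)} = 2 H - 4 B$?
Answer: $4434$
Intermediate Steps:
$I{\left(H,B \right)} = - 4 B + 2 H$
$\left(\left(-41 - 31\right) + I{\left(5,-1 \right)}\right) \left(-76\right) + 26 = \left(\left(-41 - 31\right) + \left(\left(-4\right) \left(-1\right) + 2 \cdot 5\right)\right) \left(-76\right) + 26 = \left(-72 + \left(4 + 10\right)\right) \left(-76\right) + 26 = \left(-72 + 14\right) \left(-76\right) + 26 = \left(-58\right) \left(-76\right) + 26 = 4408 + 26 = 4434$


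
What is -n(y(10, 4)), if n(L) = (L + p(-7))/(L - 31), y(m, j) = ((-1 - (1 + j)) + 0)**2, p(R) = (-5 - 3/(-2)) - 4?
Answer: -57/10 ≈ -5.7000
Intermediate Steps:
p(R) = -15/2 (p(R) = (-5 - 3*(-1/2)) - 4 = (-5 + 3/2) - 4 = -7/2 - 4 = -15/2)
y(m, j) = (-2 - j)**2 (y(m, j) = ((-1 + (-1 - j)) + 0)**2 = ((-2 - j) + 0)**2 = (-2 - j)**2)
n(L) = (-15/2 + L)/(-31 + L) (n(L) = (L - 15/2)/(L - 31) = (-15/2 + L)/(-31 + L))
-n(y(10, 4)) = -(-15/2 + (2 + 4)**2)/(-31 + (2 + 4)**2) = -(-15/2 + 6**2)/(-31 + 6**2) = -(-15/2 + 36)/(-31 + 36) = -57/(5*2) = -1*57/10 = -57/10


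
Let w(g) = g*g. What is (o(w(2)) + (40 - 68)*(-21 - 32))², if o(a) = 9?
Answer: 2229049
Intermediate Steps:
w(g) = g²
(o(w(2)) + (40 - 68)*(-21 - 32))² = (9 + (40 - 68)*(-21 - 32))² = (9 - 28*(-53))² = (9 + 1484)² = 1493² = 2229049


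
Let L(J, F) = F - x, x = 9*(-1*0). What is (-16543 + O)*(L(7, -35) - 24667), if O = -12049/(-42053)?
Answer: 17184458372460/42053 ≈ 4.0864e+8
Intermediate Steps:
O = 12049/42053 (O = -12049*(-1/42053) = 12049/42053 ≈ 0.28652)
x = 0 (x = 9*0 = 0)
L(J, F) = F (L(J, F) = F - 1*0 = F + 0 = F)
(-16543 + O)*(L(7, -35) - 24667) = (-16543 + 12049/42053)*(-35 - 24667) = -695670730/42053*(-24702) = 17184458372460/42053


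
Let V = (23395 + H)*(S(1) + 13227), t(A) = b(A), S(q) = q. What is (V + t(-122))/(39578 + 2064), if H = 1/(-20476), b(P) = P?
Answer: 1584171490315/213165398 ≈ 7431.7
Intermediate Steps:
t(A) = A
H = -1/20476 ≈ -4.8838e-5
V = 1584172114833/5119 (V = (23395 - 1/20476)*(1 + 13227) = (479036019/20476)*13228 = 1584172114833/5119 ≈ 3.0947e+8)
(V + t(-122))/(39578 + 2064) = (1584172114833/5119 - 122)/(39578 + 2064) = (1584171490315/5119)/41642 = (1584171490315/5119)*(1/41642) = 1584171490315/213165398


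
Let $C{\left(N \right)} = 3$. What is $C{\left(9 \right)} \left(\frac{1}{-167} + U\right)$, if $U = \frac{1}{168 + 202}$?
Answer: $- \frac{609}{61790} \approx -0.009856$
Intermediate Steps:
$U = \frac{1}{370} \approx 0.0027027$
$C{\left(9 \right)} \left(\frac{1}{-167} + U\right) = 3 \left(\frac{1}{-167} + \frac{1}{370}\right) = 3 \left(- \frac{1}{167} + \frac{1}{370}\right) = 3 \left(- \frac{203}{61790}\right) = - \frac{609}{61790}$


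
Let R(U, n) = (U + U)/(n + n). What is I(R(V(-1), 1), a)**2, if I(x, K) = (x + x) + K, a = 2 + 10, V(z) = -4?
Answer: 16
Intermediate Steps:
a = 12
R(U, n) = U/n (R(U, n) = (2*U)/((2*n)) = (2*U)*(1/(2*n)) = U/n)
I(x, K) = K + 2*x (I(x, K) = 2*x + K = K + 2*x)
I(R(V(-1), 1), a)**2 = (12 + 2*(-4/1))**2 = (12 + 2*(-4*1))**2 = (12 + 2*(-4))**2 = (12 - 8)**2 = 4**2 = 16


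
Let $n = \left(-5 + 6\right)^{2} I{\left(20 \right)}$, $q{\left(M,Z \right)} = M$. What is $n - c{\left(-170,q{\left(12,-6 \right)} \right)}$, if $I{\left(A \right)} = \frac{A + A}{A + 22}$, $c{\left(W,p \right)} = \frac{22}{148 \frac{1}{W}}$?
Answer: $\frac{20375}{777} \approx 26.223$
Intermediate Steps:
$c{\left(W,p \right)} = \frac{11 W}{74}$ ($c{\left(W,p \right)} = 22 \frac{W}{148} = \frac{11 W}{74}$)
$I{\left(A \right)} = \frac{2 A}{22 + A}$
$n = \frac{20}{21}$ ($n = \left(-5 + 6\right)^{2} \cdot 2 \cdot 20 \frac{1}{22 + 20} = 1^{2} \cdot 2 \cdot 20 \cdot \frac{1}{42} = 1 \cdot 2 \cdot 20 \cdot \frac{1}{42} = 1 \cdot \frac{20}{21} = \frac{20}{21} \approx 0.95238$)
$n - c{\left(-170,q{\left(12,-6 \right)} \right)} = \frac{20}{21} - \frac{11}{74} \left(-170\right) = \frac{20}{21} - - \frac{935}{37} = \frac{20}{21} + \frac{935}{37} = \frac{20375}{777}$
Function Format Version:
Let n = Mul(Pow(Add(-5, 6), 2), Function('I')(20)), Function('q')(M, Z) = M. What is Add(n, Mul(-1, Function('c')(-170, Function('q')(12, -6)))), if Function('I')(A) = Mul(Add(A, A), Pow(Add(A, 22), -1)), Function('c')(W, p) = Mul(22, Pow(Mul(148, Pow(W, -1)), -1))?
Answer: Rational(20375, 777) ≈ 26.223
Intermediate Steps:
Function('c')(W, p) = Mul(Rational(11, 74), W) (Function('c')(W, p) = Mul(22, Mul(Rational(1, 148), W)) = Mul(Rational(11, 74), W))
Function('I')(A) = Mul(2, A, Pow(Add(22, A), -1)) (Function('I')(A) = Mul(Mul(2, A), Pow(Add(22, A), -1)) = Mul(2, A, Pow(Add(22, A), -1)))
n = Rational(20, 21) (n = Mul(Pow(Add(-5, 6), 2), Mul(2, 20, Pow(Add(22, 20), -1))) = Mul(Pow(1, 2), Mul(2, 20, Pow(42, -1))) = Mul(1, Mul(2, 20, Rational(1, 42))) = Mul(1, Rational(20, 21)) = Rational(20, 21) ≈ 0.95238)
Add(n, Mul(-1, Function('c')(-170, Function('q')(12, -6)))) = Add(Rational(20, 21), Mul(-1, Mul(Rational(11, 74), -170))) = Add(Rational(20, 21), Mul(-1, Rational(-935, 37))) = Add(Rational(20, 21), Rational(935, 37)) = Rational(20375, 777)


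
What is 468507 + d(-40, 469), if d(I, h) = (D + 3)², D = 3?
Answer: 468543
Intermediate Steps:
d(I, h) = 36 (d(I, h) = (3 + 3)² = 6² = 36)
468507 + d(-40, 469) = 468507 + 36 = 468543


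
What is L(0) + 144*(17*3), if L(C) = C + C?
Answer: 7344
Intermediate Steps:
L(C) = 2*C
L(0) + 144*(17*3) = 2*0 + 144*(17*3) = 0 + 144*51 = 0 + 7344 = 7344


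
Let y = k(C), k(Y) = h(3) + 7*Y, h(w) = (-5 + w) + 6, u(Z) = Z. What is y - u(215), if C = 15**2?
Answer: 1364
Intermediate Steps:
h(w) = 1 + w
C = 225
k(Y) = 4 + 7*Y (k(Y) = (1 + 3) + 7*Y = 4 + 7*Y)
y = 1579 (y = 4 + 7*225 = 4 + 1575 = 1579)
y - u(215) = 1579 - 1*215 = 1579 - 215 = 1364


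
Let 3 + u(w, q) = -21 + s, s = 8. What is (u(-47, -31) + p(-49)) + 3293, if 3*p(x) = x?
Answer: 9782/3 ≈ 3260.7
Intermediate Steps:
p(x) = x/3
u(w, q) = -16 (u(w, q) = -3 + (-21 + 8) = -3 - 13 = -16)
(u(-47, -31) + p(-49)) + 3293 = (-16 + (1/3)*(-49)) + 3293 = (-16 - 49/3) + 3293 = -97/3 + 3293 = 9782/3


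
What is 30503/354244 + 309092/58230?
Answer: 5057735279/937619460 ≈ 5.3942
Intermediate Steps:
30503/354244 + 309092/58230 = 30503*(1/354244) + 309092*(1/58230) = 2773/32204 + 154546/29115 = 5057735279/937619460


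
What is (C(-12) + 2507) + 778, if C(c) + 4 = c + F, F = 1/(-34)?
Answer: 111145/34 ≈ 3269.0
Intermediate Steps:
F = -1/34 ≈ -0.029412
C(c) = -137/34 + c (C(c) = -4 + (c - 1/34) = -4 + (-1/34 + c) = -137/34 + c)
(C(-12) + 2507) + 778 = ((-137/34 - 12) + 2507) + 778 = (-545/34 + 2507) + 778 = 84693/34 + 778 = 111145/34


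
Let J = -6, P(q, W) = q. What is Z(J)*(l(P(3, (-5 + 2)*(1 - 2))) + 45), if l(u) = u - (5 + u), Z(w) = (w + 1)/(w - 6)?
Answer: 50/3 ≈ 16.667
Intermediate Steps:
Z(w) = (1 + w)/(-6 + w)
l(u) = -5 (l(u) = u + (-5 - u) = -5)
Z(J)*(l(P(3, (-5 + 2)*(1 - 2))) + 45) = ((1 - 6)/(-6 - 6))*(-5 + 45) = (-5/(-12))*40 = -1/12*(-5)*40 = (5/12)*40 = 50/3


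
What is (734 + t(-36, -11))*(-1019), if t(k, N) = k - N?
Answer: -722471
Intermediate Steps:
(734 + t(-36, -11))*(-1019) = (734 + (-36 - 1*(-11)))*(-1019) = (734 + (-36 + 11))*(-1019) = (734 - 25)*(-1019) = 709*(-1019) = -722471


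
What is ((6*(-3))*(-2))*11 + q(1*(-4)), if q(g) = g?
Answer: 392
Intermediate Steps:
((6*(-3))*(-2))*11 + q(1*(-4)) = ((6*(-3))*(-2))*11 + 1*(-4) = -18*(-2)*11 - 4 = 36*11 - 4 = 396 - 4 = 392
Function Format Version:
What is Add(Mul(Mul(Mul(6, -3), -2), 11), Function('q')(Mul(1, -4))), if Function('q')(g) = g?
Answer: 392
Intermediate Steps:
Add(Mul(Mul(Mul(6, -3), -2), 11), Function('q')(Mul(1, -4))) = Add(Mul(Mul(Mul(6, -3), -2), 11), Mul(1, -4)) = Add(Mul(Mul(-18, -2), 11), -4) = Add(Mul(36, 11), -4) = Add(396, -4) = 392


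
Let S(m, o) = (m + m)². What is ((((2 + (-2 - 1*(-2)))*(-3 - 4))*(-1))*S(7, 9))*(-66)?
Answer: -181104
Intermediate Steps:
S(m, o) = 4*m² (S(m, o) = (2*m)² = 4*m²)
((((2 + (-2 - 1*(-2)))*(-3 - 4))*(-1))*S(7, 9))*(-66) = ((((2 + (-2 - 1*(-2)))*(-3 - 4))*(-1))*(4*7²))*(-66) = ((((2 + (-2 + 2))*(-7))*(-1))*(4*49))*(-66) = ((((2 + 0)*(-7))*(-1))*196)*(-66) = (((2*(-7))*(-1))*196)*(-66) = (-14*(-1)*196)*(-66) = (14*196)*(-66) = 2744*(-66) = -181104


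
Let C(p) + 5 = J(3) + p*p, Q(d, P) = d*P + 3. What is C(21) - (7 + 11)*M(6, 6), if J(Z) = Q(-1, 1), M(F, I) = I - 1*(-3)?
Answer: 276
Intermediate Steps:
M(F, I) = 3 + I (M(F, I) = I + 3 = 3 + I)
Q(d, P) = 3 + P*d (Q(d, P) = P*d + 3 = 3 + P*d)
J(Z) = 2 (J(Z) = 3 + 1*(-1) = 3 - 1 = 2)
C(p) = -3 + p**2 (C(p) = -5 + (2 + p*p) = -5 + (2 + p**2) = -3 + p**2)
C(21) - (7 + 11)*M(6, 6) = (-3 + 21**2) - (7 + 11)*(3 + 6) = (-3 + 441) - 18*9 = 438 - 1*162 = 438 - 162 = 276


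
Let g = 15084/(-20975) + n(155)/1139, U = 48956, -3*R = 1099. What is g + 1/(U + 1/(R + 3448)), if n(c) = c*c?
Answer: 220299554091750502/10812809161537075 ≈ 20.374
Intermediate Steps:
R = -1099/3 (R = -⅓*1099 = -1099/3 ≈ -366.33)
n(c) = c²
g = 486743699/23890525 (g = 15084/(-20975) + 155²/1139 = 15084*(-1/20975) + 24025*(1/1139) = -15084/20975 + 24025/1139 = 486743699/23890525 ≈ 20.374)
g + 1/(U + 1/(R + 3448)) = 486743699/23890525 + 1/(48956 + 1/(-1099/3 + 3448)) = 486743699/23890525 + 1/(48956 + 1/(9245/3)) = 486743699/23890525 + 1/(48956 + 3/9245) = 486743699/23890525 + 1/(452598223/9245) = 486743699/23890525 + 9245/452598223 = 220299554091750502/10812809161537075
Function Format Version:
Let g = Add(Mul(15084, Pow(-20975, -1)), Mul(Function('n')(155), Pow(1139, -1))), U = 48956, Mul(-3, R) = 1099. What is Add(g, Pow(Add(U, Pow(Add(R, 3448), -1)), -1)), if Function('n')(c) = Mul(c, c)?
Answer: Rational(220299554091750502, 10812809161537075) ≈ 20.374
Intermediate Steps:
R = Rational(-1099, 3) (R = Mul(Rational(-1, 3), 1099) = Rational(-1099, 3) ≈ -366.33)
Function('n')(c) = Pow(c, 2)
g = Rational(486743699, 23890525) (g = Add(Mul(15084, Pow(-20975, -1)), Mul(Pow(155, 2), Pow(1139, -1))) = Add(Mul(15084, Rational(-1, 20975)), Mul(24025, Rational(1, 1139))) = Add(Rational(-15084, 20975), Rational(24025, 1139)) = Rational(486743699, 23890525) ≈ 20.374)
Add(g, Pow(Add(U, Pow(Add(R, 3448), -1)), -1)) = Add(Rational(486743699, 23890525), Pow(Add(48956, Pow(Add(Rational(-1099, 3), 3448), -1)), -1)) = Add(Rational(486743699, 23890525), Pow(Add(48956, Pow(Rational(9245, 3), -1)), -1)) = Add(Rational(486743699, 23890525), Pow(Add(48956, Rational(3, 9245)), -1)) = Add(Rational(486743699, 23890525), Pow(Rational(452598223, 9245), -1)) = Add(Rational(486743699, 23890525), Rational(9245, 452598223)) = Rational(220299554091750502, 10812809161537075)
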